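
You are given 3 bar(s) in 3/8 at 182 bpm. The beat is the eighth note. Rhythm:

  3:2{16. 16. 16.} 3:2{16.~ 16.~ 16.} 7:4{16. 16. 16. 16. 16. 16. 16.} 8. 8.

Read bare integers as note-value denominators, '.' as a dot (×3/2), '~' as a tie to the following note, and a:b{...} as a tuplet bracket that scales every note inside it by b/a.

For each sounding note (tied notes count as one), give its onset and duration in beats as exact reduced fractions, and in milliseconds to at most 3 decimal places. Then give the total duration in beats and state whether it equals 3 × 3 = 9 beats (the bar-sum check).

1) 0.0ms=0b +164.835ms=1/2b
2) 164.835ms=1/2b +164.835ms=1/2b
3) 329.67ms=1b +164.835ms=1/2b
4) 494.505ms=3/2b +494.505ms=3/2b
5) 989.011ms=3b +141.287ms=3/7b
6) 1130.298ms=24/7b +141.287ms=3/7b
7) 1271.586ms=27/7b +141.287ms=3/7b
8) 1412.873ms=30/7b +141.287ms=3/7b
9) 1554.16ms=33/7b +141.287ms=3/7b
10) 1695.447ms=36/7b +141.287ms=3/7b
11) 1836.735ms=39/7b +141.287ms=3/7b
12) 1978.022ms=6b +494.505ms=3/2b
13) 2472.527ms=15/2b +494.505ms=3/2b
Σ=9b of 9 (182bpm 3/8) — PASS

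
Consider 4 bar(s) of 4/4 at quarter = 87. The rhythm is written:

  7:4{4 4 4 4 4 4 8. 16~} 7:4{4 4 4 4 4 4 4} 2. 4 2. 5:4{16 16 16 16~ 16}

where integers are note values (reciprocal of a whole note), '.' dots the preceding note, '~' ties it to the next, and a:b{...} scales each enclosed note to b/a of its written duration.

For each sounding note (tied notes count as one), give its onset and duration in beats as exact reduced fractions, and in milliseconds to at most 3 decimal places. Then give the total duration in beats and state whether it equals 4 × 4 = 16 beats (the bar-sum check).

1) 0.0ms=0b +394.089ms=4/7b
2) 394.089ms=4/7b +394.089ms=4/7b
3) 788.177ms=8/7b +394.089ms=4/7b
4) 1182.266ms=12/7b +394.089ms=4/7b
5) 1576.355ms=16/7b +394.089ms=4/7b
6) 1970.443ms=20/7b +394.089ms=4/7b
7) 2364.532ms=24/7b +295.567ms=3/7b
8) 2660.099ms=27/7b +492.611ms=5/7b
9) 3152.709ms=32/7b +394.089ms=4/7b
10) 3546.798ms=36/7b +394.089ms=4/7b
11) 3940.887ms=40/7b +394.089ms=4/7b
12) 4334.975ms=44/7b +394.089ms=4/7b
13) 4729.064ms=48/7b +394.089ms=4/7b
14) 5123.153ms=52/7b +394.089ms=4/7b
15) 5517.241ms=8b +2068.966ms=3b
16) 7586.207ms=11b +689.655ms=1b
17) 8275.862ms=12b +2068.966ms=3b
18) 10344.828ms=15b +137.931ms=1/5b
19) 10482.759ms=76/5b +137.931ms=1/5b
20) 10620.69ms=77/5b +137.931ms=1/5b
21) 10758.621ms=78/5b +275.862ms=2/5b
Σ=16b of 16 (87bpm 4/4) — PASS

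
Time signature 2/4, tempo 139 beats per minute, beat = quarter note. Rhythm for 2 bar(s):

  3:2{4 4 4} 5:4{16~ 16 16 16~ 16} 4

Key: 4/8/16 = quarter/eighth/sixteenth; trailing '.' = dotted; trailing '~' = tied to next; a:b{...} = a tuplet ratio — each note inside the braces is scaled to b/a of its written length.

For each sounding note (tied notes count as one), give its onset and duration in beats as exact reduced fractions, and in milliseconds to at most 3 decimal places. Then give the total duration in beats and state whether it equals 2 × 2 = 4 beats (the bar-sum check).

1) 0.0ms=0b +287.77ms=2/3b
2) 287.77ms=2/3b +287.77ms=2/3b
3) 575.54ms=4/3b +287.77ms=2/3b
4) 863.309ms=2b +172.662ms=2/5b
5) 1035.971ms=12/5b +86.331ms=1/5b
6) 1122.302ms=13/5b +172.662ms=2/5b
7) 1294.964ms=3b +431.655ms=1b
Σ=4b of 4 (139bpm 2/4) — PASS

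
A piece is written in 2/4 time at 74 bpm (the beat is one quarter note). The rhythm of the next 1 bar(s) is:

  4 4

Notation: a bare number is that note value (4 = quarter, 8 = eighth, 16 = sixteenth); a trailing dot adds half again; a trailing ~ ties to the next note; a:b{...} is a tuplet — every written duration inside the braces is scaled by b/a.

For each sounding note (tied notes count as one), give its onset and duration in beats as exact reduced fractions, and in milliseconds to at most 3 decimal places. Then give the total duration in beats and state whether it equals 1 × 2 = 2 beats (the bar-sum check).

1) 0.0ms=0b +810.811ms=1b
2) 810.811ms=1b +810.811ms=1b
Σ=2b of 2 (74bpm 2/4) — PASS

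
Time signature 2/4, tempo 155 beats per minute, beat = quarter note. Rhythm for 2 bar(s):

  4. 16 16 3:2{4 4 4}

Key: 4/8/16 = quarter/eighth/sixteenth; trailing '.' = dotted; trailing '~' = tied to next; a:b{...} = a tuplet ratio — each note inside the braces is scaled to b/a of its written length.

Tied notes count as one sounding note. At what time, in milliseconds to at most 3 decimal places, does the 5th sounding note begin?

1. 0.0ms @ 0 + 580.645ms (3/2)
2. 580.645ms @ 3/2 + 96.774ms (1/4)
3. 677.419ms @ 7/4 + 96.774ms (1/4)
4. 774.194ms @ 2 + 258.065ms (2/3)
5. 1032.258ms @ 8/3 + 258.065ms (2/3)
6. 1290.323ms @ 10/3 + 258.065ms (2/3)

note 5 onset = 8/3b = 1032.258ms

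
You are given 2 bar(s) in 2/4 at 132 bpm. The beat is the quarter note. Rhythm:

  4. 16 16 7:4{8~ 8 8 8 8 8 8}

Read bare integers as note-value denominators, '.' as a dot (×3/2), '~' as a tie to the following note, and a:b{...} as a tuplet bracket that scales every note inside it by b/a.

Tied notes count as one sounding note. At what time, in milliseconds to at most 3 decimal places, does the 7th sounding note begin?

1. 0.0ms @ 0 + 681.818ms (3/2)
2. 681.818ms @ 3/2 + 113.636ms (1/4)
3. 795.455ms @ 7/4 + 113.636ms (1/4)
4. 909.091ms @ 2 + 259.74ms (4/7)
5. 1168.831ms @ 18/7 + 129.87ms (2/7)
6. 1298.701ms @ 20/7 + 129.87ms (2/7)
7. 1428.571ms @ 22/7 + 129.87ms (2/7)
8. 1558.442ms @ 24/7 + 129.87ms (2/7)
9. 1688.312ms @ 26/7 + 129.87ms (2/7)

note 7 onset = 22/7b = 1428.571ms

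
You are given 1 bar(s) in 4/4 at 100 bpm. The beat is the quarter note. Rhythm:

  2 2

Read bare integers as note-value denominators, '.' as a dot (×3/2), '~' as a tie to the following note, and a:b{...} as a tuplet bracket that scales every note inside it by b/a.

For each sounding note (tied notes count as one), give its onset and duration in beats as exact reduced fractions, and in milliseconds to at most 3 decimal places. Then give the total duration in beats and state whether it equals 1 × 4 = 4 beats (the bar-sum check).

1) 0.0ms=0b +1200.0ms=2b
2) 1200.0ms=2b +1200.0ms=2b
Σ=4b of 4 (100bpm 4/4) — PASS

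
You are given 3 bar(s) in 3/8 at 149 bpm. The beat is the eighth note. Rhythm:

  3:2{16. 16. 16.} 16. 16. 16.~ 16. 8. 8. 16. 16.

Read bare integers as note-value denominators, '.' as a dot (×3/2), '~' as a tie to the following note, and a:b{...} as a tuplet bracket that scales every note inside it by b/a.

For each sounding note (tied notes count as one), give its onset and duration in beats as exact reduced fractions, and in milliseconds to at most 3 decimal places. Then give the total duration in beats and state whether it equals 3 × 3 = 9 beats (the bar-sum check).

1) 0.0ms=0b +201.342ms=1/2b
2) 201.342ms=1/2b +201.342ms=1/2b
3) 402.685ms=1b +201.342ms=1/2b
4) 604.027ms=3/2b +302.013ms=3/4b
5) 906.04ms=9/4b +302.013ms=3/4b
6) 1208.054ms=3b +604.027ms=3/2b
7) 1812.081ms=9/2b +604.027ms=3/2b
8) 2416.107ms=6b +604.027ms=3/2b
9) 3020.134ms=15/2b +302.013ms=3/4b
10) 3322.148ms=33/4b +302.013ms=3/4b
Σ=9b of 9 (149bpm 3/8) — PASS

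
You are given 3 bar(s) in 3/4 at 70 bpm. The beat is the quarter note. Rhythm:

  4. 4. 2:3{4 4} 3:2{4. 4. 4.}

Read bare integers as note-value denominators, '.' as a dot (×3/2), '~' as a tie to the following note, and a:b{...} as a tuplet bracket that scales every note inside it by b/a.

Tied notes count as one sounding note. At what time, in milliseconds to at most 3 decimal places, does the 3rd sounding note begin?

note 3 onset = 3b = 2571.429ms

1. 0.0ms @ 0 + 1285.714ms (3/2)
2. 1285.714ms @ 3/2 + 1285.714ms (3/2)
3. 2571.429ms @ 3 + 1285.714ms (3/2)
4. 3857.143ms @ 9/2 + 1285.714ms (3/2)
5. 5142.857ms @ 6 + 857.143ms (1)
6. 6000.0ms @ 7 + 857.143ms (1)
7. 6857.143ms @ 8 + 857.143ms (1)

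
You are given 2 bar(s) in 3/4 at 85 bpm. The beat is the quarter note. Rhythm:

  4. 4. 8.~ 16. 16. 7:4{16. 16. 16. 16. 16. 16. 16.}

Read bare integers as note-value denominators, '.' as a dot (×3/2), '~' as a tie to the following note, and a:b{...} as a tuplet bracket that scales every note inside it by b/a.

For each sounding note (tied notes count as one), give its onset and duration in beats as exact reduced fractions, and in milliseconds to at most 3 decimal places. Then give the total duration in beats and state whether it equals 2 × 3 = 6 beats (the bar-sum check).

1) 0.0ms=0b +1058.824ms=3/2b
2) 1058.824ms=3/2b +1058.824ms=3/2b
3) 2117.647ms=3b +794.118ms=9/8b
4) 2911.765ms=33/8b +264.706ms=3/8b
5) 3176.471ms=9/2b +151.261ms=3/14b
6) 3327.731ms=33/7b +151.261ms=3/14b
7) 3478.992ms=69/14b +151.261ms=3/14b
8) 3630.252ms=36/7b +151.261ms=3/14b
9) 3781.513ms=75/14b +151.261ms=3/14b
10) 3932.773ms=39/7b +151.261ms=3/14b
11) 4084.034ms=81/14b +151.261ms=3/14b
Σ=6b of 6 (85bpm 3/4) — PASS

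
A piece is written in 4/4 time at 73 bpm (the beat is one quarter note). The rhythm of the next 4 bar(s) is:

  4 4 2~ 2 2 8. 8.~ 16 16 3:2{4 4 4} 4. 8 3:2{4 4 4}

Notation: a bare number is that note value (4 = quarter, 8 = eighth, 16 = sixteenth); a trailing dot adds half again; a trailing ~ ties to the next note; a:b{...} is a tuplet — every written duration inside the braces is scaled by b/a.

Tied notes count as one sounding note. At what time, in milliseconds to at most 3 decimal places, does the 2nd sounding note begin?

note 2 onset = 1b = 821.918ms

1. 0.0ms @ 0 + 821.918ms (1)
2. 821.918ms @ 1 + 821.918ms (1)
3. 1643.836ms @ 2 + 3287.671ms (4)
4. 4931.507ms @ 6 + 1643.836ms (2)
5. 6575.342ms @ 8 + 616.438ms (3/4)
6. 7191.781ms @ 35/4 + 821.918ms (1)
7. 8013.699ms @ 39/4 + 205.479ms (1/4)
8. 8219.178ms @ 10 + 547.945ms (2/3)
9. 8767.123ms @ 32/3 + 547.945ms (2/3)
10. 9315.068ms @ 34/3 + 547.945ms (2/3)
11. 9863.014ms @ 12 + 1232.877ms (3/2)
12. 11095.89ms @ 27/2 + 410.959ms (1/2)
13. 11506.849ms @ 14 + 547.945ms (2/3)
14. 12054.795ms @ 44/3 + 547.945ms (2/3)
15. 12602.74ms @ 46/3 + 547.945ms (2/3)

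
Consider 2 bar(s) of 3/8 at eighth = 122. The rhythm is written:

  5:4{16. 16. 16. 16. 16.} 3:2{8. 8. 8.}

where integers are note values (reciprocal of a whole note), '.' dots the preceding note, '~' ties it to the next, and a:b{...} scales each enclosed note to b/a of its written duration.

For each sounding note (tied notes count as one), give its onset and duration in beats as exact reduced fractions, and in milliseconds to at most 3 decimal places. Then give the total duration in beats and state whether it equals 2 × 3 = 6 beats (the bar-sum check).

1) 0.0ms=0b +295.082ms=3/5b
2) 295.082ms=3/5b +295.082ms=3/5b
3) 590.164ms=6/5b +295.082ms=3/5b
4) 885.246ms=9/5b +295.082ms=3/5b
5) 1180.328ms=12/5b +295.082ms=3/5b
6) 1475.41ms=3b +491.803ms=1b
7) 1967.213ms=4b +491.803ms=1b
8) 2459.016ms=5b +491.803ms=1b
Σ=6b of 6 (122bpm 3/8) — PASS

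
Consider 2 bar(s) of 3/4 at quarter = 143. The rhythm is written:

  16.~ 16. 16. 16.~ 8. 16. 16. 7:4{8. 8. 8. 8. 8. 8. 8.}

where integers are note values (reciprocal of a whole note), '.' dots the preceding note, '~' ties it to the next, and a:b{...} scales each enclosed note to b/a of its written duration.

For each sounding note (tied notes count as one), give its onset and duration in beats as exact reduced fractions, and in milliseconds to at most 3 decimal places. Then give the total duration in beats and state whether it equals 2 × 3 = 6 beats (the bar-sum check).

1) 0.0ms=0b +314.685ms=3/4b
2) 314.685ms=3/4b +157.343ms=3/8b
3) 472.028ms=9/8b +472.028ms=9/8b
4) 944.056ms=9/4b +157.343ms=3/8b
5) 1101.399ms=21/8b +157.343ms=3/8b
6) 1258.741ms=3b +179.82ms=3/7b
7) 1438.561ms=24/7b +179.82ms=3/7b
8) 1618.382ms=27/7b +179.82ms=3/7b
9) 1798.202ms=30/7b +179.82ms=3/7b
10) 1978.022ms=33/7b +179.82ms=3/7b
11) 2157.842ms=36/7b +179.82ms=3/7b
12) 2337.662ms=39/7b +179.82ms=3/7b
Σ=6b of 6 (143bpm 3/4) — PASS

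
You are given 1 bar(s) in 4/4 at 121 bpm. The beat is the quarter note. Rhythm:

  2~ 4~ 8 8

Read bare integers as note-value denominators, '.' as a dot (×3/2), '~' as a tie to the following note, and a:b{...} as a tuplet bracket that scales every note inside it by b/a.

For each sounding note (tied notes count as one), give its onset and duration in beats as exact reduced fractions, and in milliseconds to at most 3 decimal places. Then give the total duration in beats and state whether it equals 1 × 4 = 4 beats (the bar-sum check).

1) 0.0ms=0b +1735.537ms=7/2b
2) 1735.537ms=7/2b +247.934ms=1/2b
Σ=4b of 4 (121bpm 4/4) — PASS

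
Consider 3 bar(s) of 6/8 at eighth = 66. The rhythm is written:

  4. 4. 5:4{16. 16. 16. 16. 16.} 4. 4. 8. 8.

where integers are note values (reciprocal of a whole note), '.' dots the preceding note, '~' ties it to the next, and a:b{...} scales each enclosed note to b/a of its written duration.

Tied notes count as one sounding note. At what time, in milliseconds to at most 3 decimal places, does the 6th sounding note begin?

1. 0.0ms @ 0 + 2727.273ms (3)
2. 2727.273ms @ 3 + 2727.273ms (3)
3. 5454.545ms @ 6 + 545.455ms (3/5)
4. 6000.0ms @ 33/5 + 545.455ms (3/5)
5. 6545.455ms @ 36/5 + 545.455ms (3/5)
6. 7090.909ms @ 39/5 + 545.455ms (3/5)
7. 7636.364ms @ 42/5 + 545.455ms (3/5)
8. 8181.818ms @ 9 + 2727.273ms (3)
9. 10909.091ms @ 12 + 2727.273ms (3)
10. 13636.364ms @ 15 + 1363.636ms (3/2)
11. 15000.0ms @ 33/2 + 1363.636ms (3/2)

note 6 onset = 39/5b = 7090.909ms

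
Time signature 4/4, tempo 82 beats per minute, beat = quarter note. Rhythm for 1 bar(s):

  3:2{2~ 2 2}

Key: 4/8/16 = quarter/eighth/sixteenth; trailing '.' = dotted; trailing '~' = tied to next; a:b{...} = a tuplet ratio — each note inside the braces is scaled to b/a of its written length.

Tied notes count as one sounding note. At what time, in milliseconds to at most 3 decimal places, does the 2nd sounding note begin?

1. 0.0ms @ 0 + 1951.22ms (8/3)
2. 1951.22ms @ 8/3 + 975.61ms (4/3)

note 2 onset = 8/3b = 1951.22ms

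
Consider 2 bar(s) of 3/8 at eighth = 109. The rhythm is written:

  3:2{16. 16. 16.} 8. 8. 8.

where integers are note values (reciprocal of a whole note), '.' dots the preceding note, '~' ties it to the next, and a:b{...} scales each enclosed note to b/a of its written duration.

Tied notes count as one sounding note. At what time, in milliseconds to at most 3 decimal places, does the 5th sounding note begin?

note 5 onset = 3b = 1651.376ms

1. 0.0ms @ 0 + 275.229ms (1/2)
2. 275.229ms @ 1/2 + 275.229ms (1/2)
3. 550.459ms @ 1 + 275.229ms (1/2)
4. 825.688ms @ 3/2 + 825.688ms (3/2)
5. 1651.376ms @ 3 + 825.688ms (3/2)
6. 2477.064ms @ 9/2 + 825.688ms (3/2)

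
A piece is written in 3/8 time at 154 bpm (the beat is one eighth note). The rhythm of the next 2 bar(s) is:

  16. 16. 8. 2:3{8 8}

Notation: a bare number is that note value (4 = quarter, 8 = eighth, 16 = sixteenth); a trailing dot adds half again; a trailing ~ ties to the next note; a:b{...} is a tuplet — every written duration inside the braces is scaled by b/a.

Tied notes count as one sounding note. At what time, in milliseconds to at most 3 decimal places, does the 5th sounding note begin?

1. 0.0ms @ 0 + 292.208ms (3/4)
2. 292.208ms @ 3/4 + 292.208ms (3/4)
3. 584.416ms @ 3/2 + 584.416ms (3/2)
4. 1168.831ms @ 3 + 584.416ms (3/2)
5. 1753.247ms @ 9/2 + 584.416ms (3/2)

note 5 onset = 9/2b = 1753.247ms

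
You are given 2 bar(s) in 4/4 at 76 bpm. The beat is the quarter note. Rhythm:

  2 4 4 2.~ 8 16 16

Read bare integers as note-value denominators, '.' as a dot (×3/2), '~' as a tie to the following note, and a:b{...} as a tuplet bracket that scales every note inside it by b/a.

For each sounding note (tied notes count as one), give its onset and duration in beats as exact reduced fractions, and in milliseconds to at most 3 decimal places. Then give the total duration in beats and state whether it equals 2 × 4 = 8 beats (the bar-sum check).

1) 0.0ms=0b +1578.947ms=2b
2) 1578.947ms=2b +789.474ms=1b
3) 2368.421ms=3b +789.474ms=1b
4) 3157.895ms=4b +2763.158ms=7/2b
5) 5921.053ms=15/2b +197.368ms=1/4b
6) 6118.421ms=31/4b +197.368ms=1/4b
Σ=8b of 8 (76bpm 4/4) — PASS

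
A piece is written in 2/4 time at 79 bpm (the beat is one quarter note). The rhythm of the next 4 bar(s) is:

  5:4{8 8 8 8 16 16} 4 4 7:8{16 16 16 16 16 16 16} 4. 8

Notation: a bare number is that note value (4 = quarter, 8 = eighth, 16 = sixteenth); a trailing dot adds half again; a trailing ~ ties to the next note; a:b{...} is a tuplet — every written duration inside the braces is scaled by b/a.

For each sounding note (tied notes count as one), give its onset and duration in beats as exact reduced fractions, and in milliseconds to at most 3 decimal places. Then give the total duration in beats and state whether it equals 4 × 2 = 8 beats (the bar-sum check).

1) 0.0ms=0b +303.797ms=2/5b
2) 303.797ms=2/5b +303.797ms=2/5b
3) 607.595ms=4/5b +303.797ms=2/5b
4) 911.392ms=6/5b +303.797ms=2/5b
5) 1215.19ms=8/5b +151.899ms=1/5b
6) 1367.089ms=9/5b +151.899ms=1/5b
7) 1518.987ms=2b +759.494ms=1b
8) 2278.481ms=3b +759.494ms=1b
9) 3037.975ms=4b +216.998ms=2/7b
10) 3254.973ms=30/7b +216.998ms=2/7b
11) 3471.971ms=32/7b +216.998ms=2/7b
12) 3688.969ms=34/7b +216.998ms=2/7b
13) 3905.967ms=36/7b +216.998ms=2/7b
14) 4122.966ms=38/7b +216.998ms=2/7b
15) 4339.964ms=40/7b +216.998ms=2/7b
16) 4556.962ms=6b +1139.241ms=3/2b
17) 5696.203ms=15/2b +379.747ms=1/2b
Σ=8b of 8 (79bpm 2/4) — PASS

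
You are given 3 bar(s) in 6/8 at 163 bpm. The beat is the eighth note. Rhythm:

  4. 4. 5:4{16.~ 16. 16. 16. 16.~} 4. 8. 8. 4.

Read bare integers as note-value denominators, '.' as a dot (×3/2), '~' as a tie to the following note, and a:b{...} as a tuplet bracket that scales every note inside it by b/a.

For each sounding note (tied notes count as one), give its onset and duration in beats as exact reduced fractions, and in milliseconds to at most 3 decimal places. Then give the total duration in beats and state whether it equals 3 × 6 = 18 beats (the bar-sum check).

1) 0.0ms=0b +1104.294ms=3b
2) 1104.294ms=3b +1104.294ms=3b
3) 2208.589ms=6b +441.718ms=6/5b
4) 2650.307ms=36/5b +220.859ms=3/5b
5) 2871.166ms=39/5b +220.859ms=3/5b
6) 3092.025ms=42/5b +1325.153ms=18/5b
7) 4417.178ms=12b +552.147ms=3/2b
8) 4969.325ms=27/2b +552.147ms=3/2b
9) 5521.472ms=15b +1104.294ms=3b
Σ=18b of 18 (163bpm 6/8) — PASS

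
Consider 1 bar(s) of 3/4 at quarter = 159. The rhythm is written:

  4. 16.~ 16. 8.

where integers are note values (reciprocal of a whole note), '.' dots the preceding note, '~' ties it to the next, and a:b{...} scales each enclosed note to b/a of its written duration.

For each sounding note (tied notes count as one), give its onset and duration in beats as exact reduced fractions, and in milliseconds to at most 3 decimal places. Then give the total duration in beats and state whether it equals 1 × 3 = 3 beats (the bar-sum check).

1) 0.0ms=0b +566.038ms=3/2b
2) 566.038ms=3/2b +283.019ms=3/4b
3) 849.057ms=9/4b +283.019ms=3/4b
Σ=3b of 3 (159bpm 3/4) — PASS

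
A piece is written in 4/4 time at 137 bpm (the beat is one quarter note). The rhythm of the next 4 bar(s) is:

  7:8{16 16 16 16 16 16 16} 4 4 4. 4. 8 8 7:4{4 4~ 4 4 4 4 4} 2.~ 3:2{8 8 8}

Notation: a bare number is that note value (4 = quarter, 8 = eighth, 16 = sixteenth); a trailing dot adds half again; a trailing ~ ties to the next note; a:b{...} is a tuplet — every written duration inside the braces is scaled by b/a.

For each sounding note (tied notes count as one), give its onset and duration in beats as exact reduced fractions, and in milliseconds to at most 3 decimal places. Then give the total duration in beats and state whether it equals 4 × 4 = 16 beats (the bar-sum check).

1) 0.0ms=0b +125.13ms=2/7b
2) 125.13ms=2/7b +125.13ms=2/7b
3) 250.261ms=4/7b +125.13ms=2/7b
4) 375.391ms=6/7b +125.13ms=2/7b
5) 500.521ms=8/7b +125.13ms=2/7b
6) 625.652ms=10/7b +125.13ms=2/7b
7) 750.782ms=12/7b +125.13ms=2/7b
8) 875.912ms=2b +437.956ms=1b
9) 1313.869ms=3b +437.956ms=1b
10) 1751.825ms=4b +656.934ms=3/2b
11) 2408.759ms=11/2b +656.934ms=3/2b
12) 3065.693ms=7b +218.978ms=1/2b
13) 3284.672ms=15/2b +218.978ms=1/2b
14) 3503.65ms=8b +250.261ms=4/7b
15) 3753.91ms=60/7b +500.521ms=8/7b
16) 4254.432ms=68/7b +250.261ms=4/7b
17) 4504.692ms=72/7b +250.261ms=4/7b
18) 4754.953ms=76/7b +250.261ms=4/7b
19) 5005.214ms=80/7b +250.261ms=4/7b
20) 5255.474ms=12b +1459.854ms=10/3b
21) 6715.328ms=46/3b +145.985ms=1/3b
22) 6861.314ms=47/3b +145.985ms=1/3b
Σ=16b of 16 (137bpm 4/4) — PASS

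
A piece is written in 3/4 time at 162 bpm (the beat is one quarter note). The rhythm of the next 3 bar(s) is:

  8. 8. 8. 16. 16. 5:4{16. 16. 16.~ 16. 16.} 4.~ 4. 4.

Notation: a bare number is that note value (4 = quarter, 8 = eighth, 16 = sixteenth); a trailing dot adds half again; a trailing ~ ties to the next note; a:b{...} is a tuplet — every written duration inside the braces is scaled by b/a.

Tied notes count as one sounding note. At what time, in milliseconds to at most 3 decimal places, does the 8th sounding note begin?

1. 0.0ms @ 0 + 277.778ms (3/4)
2. 277.778ms @ 3/4 + 277.778ms (3/4)
3. 555.556ms @ 3/2 + 277.778ms (3/4)
4. 833.333ms @ 9/4 + 138.889ms (3/8)
5. 972.222ms @ 21/8 + 138.889ms (3/8)
6. 1111.111ms @ 3 + 111.111ms (3/10)
7. 1222.222ms @ 33/10 + 111.111ms (3/10)
8. 1333.333ms @ 18/5 + 222.222ms (3/5)
9. 1555.556ms @ 21/5 + 111.111ms (3/10)
10. 1666.667ms @ 9/2 + 1111.111ms (3)
11. 2777.778ms @ 15/2 + 555.556ms (3/2)

note 8 onset = 18/5b = 1333.333ms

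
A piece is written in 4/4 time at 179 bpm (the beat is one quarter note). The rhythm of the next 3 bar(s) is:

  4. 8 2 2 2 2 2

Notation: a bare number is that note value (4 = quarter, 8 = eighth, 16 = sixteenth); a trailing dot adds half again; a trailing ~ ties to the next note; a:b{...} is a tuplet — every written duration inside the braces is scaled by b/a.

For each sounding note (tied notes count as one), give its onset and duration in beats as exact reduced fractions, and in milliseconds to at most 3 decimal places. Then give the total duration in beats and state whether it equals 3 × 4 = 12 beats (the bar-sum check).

1) 0.0ms=0b +502.793ms=3/2b
2) 502.793ms=3/2b +167.598ms=1/2b
3) 670.391ms=2b +670.391ms=2b
4) 1340.782ms=4b +670.391ms=2b
5) 2011.173ms=6b +670.391ms=2b
6) 2681.564ms=8b +670.391ms=2b
7) 3351.955ms=10b +670.391ms=2b
Σ=12b of 12 (179bpm 4/4) — PASS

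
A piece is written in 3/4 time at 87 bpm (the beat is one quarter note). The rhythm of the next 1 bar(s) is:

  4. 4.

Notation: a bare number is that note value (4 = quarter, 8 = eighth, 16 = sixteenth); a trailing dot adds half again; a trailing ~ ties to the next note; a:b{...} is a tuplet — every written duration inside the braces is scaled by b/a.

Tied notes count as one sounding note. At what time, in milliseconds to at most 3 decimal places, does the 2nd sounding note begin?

note 2 onset = 3/2b = 1034.483ms

1. 0.0ms @ 0 + 1034.483ms (3/2)
2. 1034.483ms @ 3/2 + 1034.483ms (3/2)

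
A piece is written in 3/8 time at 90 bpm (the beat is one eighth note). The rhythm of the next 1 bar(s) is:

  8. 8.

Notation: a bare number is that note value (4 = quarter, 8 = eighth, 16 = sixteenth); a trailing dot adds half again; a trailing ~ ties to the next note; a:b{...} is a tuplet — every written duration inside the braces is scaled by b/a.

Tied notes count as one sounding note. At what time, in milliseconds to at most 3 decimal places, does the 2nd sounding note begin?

1. 0.0ms @ 0 + 1000.0ms (3/2)
2. 1000.0ms @ 3/2 + 1000.0ms (3/2)

note 2 onset = 3/2b = 1000.0ms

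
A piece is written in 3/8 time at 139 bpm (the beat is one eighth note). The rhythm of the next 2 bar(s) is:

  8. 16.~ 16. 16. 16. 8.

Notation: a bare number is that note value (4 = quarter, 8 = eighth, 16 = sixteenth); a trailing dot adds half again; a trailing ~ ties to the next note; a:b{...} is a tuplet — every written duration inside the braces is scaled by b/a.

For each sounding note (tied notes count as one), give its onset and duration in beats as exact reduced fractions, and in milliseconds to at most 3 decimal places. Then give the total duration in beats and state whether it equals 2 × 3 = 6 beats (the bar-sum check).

1) 0.0ms=0b +647.482ms=3/2b
2) 647.482ms=3/2b +647.482ms=3/2b
3) 1294.964ms=3b +323.741ms=3/4b
4) 1618.705ms=15/4b +323.741ms=3/4b
5) 1942.446ms=9/2b +647.482ms=3/2b
Σ=6b of 6 (139bpm 3/8) — PASS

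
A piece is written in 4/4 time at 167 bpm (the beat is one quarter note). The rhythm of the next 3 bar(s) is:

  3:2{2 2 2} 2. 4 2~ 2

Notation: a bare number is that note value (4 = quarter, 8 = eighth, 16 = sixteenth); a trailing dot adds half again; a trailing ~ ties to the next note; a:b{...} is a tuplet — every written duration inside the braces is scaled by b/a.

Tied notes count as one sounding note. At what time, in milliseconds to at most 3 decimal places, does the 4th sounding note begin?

note 4 onset = 4b = 1437.126ms

1. 0.0ms @ 0 + 479.042ms (4/3)
2. 479.042ms @ 4/3 + 479.042ms (4/3)
3. 958.084ms @ 8/3 + 479.042ms (4/3)
4. 1437.126ms @ 4 + 1077.844ms (3)
5. 2514.97ms @ 7 + 359.281ms (1)
6. 2874.251ms @ 8 + 1437.126ms (4)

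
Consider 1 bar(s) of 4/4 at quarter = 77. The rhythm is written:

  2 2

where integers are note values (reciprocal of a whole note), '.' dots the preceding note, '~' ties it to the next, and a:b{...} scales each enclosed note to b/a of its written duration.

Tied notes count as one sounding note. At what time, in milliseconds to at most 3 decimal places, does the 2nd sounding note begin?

1. 0.0ms @ 0 + 1558.442ms (2)
2. 1558.442ms @ 2 + 1558.442ms (2)

note 2 onset = 2b = 1558.442ms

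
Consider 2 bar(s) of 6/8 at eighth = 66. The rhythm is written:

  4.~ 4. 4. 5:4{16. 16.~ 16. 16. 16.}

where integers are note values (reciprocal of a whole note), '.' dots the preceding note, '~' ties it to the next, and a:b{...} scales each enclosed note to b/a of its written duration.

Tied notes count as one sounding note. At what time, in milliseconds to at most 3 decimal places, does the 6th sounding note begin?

1. 0.0ms @ 0 + 5454.545ms (6)
2. 5454.545ms @ 6 + 2727.273ms (3)
3. 8181.818ms @ 9 + 545.455ms (3/5)
4. 8727.273ms @ 48/5 + 1090.909ms (6/5)
5. 9818.182ms @ 54/5 + 545.455ms (3/5)
6. 10363.636ms @ 57/5 + 545.455ms (3/5)

note 6 onset = 57/5b = 10363.636ms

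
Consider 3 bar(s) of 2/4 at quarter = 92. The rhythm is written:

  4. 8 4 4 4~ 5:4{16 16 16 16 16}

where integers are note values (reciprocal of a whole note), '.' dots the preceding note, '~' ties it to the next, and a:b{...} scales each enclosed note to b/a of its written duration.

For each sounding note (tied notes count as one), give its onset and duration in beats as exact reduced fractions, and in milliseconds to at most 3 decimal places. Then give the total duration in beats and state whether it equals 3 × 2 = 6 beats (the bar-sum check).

1) 0.0ms=0b +978.261ms=3/2b
2) 978.261ms=3/2b +326.087ms=1/2b
3) 1304.348ms=2b +652.174ms=1b
4) 1956.522ms=3b +652.174ms=1b
5) 2608.696ms=4b +782.609ms=6/5b
6) 3391.304ms=26/5b +130.435ms=1/5b
7) 3521.739ms=27/5b +130.435ms=1/5b
8) 3652.174ms=28/5b +130.435ms=1/5b
9) 3782.609ms=29/5b +130.435ms=1/5b
Σ=6b of 6 (92bpm 2/4) — PASS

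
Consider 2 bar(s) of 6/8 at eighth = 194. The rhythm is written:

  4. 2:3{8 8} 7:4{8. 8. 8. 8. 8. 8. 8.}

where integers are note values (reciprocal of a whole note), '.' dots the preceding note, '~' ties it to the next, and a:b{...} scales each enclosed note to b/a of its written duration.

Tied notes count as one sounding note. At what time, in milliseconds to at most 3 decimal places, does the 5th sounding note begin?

note 5 onset = 48/7b = 2120.766ms

1. 0.0ms @ 0 + 927.835ms (3)
2. 927.835ms @ 3 + 463.918ms (3/2)
3. 1391.753ms @ 9/2 + 463.918ms (3/2)
4. 1855.67ms @ 6 + 265.096ms (6/7)
5. 2120.766ms @ 48/7 + 265.096ms (6/7)
6. 2385.862ms @ 54/7 + 265.096ms (6/7)
7. 2650.957ms @ 60/7 + 265.096ms (6/7)
8. 2916.053ms @ 66/7 + 265.096ms (6/7)
9. 3181.149ms @ 72/7 + 265.096ms (6/7)
10. 3446.244ms @ 78/7 + 265.096ms (6/7)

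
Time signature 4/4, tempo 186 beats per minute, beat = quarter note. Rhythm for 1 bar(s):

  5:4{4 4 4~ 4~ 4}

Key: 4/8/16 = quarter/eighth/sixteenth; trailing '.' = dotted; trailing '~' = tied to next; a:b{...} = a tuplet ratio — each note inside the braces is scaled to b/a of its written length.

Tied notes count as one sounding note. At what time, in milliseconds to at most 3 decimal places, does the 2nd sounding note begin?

1. 0.0ms @ 0 + 258.065ms (4/5)
2. 258.065ms @ 4/5 + 258.065ms (4/5)
3. 516.129ms @ 8/5 + 774.194ms (12/5)

note 2 onset = 4/5b = 258.065ms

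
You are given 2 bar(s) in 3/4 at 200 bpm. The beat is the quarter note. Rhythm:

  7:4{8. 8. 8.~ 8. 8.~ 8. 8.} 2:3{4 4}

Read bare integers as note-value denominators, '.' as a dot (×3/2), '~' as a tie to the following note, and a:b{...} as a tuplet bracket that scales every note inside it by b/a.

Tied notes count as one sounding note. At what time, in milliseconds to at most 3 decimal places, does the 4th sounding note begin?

1. 0.0ms @ 0 + 128.571ms (3/7)
2. 128.571ms @ 3/7 + 128.571ms (3/7)
3. 257.143ms @ 6/7 + 257.143ms (6/7)
4. 514.286ms @ 12/7 + 257.143ms (6/7)
5. 771.429ms @ 18/7 + 128.571ms (3/7)
6. 900.0ms @ 3 + 450.0ms (3/2)
7. 1350.0ms @ 9/2 + 450.0ms (3/2)

note 4 onset = 12/7b = 514.286ms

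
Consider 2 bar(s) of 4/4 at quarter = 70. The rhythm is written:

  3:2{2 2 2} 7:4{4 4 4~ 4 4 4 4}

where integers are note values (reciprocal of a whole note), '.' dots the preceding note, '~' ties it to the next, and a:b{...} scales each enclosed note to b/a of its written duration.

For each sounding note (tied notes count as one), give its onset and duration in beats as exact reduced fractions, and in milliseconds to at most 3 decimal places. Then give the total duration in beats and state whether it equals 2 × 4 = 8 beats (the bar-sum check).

1) 0.0ms=0b +1142.857ms=4/3b
2) 1142.857ms=4/3b +1142.857ms=4/3b
3) 2285.714ms=8/3b +1142.857ms=4/3b
4) 3428.571ms=4b +489.796ms=4/7b
5) 3918.367ms=32/7b +489.796ms=4/7b
6) 4408.163ms=36/7b +979.592ms=8/7b
7) 5387.755ms=44/7b +489.796ms=4/7b
8) 5877.551ms=48/7b +489.796ms=4/7b
9) 6367.347ms=52/7b +489.796ms=4/7b
Σ=8b of 8 (70bpm 4/4) — PASS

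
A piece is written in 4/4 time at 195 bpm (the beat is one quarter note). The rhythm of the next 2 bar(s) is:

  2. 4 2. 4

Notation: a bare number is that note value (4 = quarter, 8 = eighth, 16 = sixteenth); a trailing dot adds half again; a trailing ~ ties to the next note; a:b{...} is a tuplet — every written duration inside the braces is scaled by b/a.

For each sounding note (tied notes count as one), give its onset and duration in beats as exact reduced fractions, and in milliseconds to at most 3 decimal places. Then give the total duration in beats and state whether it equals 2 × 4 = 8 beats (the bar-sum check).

1) 0.0ms=0b +923.077ms=3b
2) 923.077ms=3b +307.692ms=1b
3) 1230.769ms=4b +923.077ms=3b
4) 2153.846ms=7b +307.692ms=1b
Σ=8b of 8 (195bpm 4/4) — PASS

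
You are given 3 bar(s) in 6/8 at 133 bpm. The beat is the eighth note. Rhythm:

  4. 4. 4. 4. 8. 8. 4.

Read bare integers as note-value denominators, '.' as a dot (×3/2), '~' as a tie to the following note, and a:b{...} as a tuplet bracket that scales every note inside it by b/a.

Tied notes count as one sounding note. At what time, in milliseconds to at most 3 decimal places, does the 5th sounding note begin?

note 5 onset = 12b = 5413.534ms

1. 0.0ms @ 0 + 1353.383ms (3)
2. 1353.383ms @ 3 + 1353.383ms (3)
3. 2706.767ms @ 6 + 1353.383ms (3)
4. 4060.15ms @ 9 + 1353.383ms (3)
5. 5413.534ms @ 12 + 676.692ms (3/2)
6. 6090.226ms @ 27/2 + 676.692ms (3/2)
7. 6766.917ms @ 15 + 1353.383ms (3)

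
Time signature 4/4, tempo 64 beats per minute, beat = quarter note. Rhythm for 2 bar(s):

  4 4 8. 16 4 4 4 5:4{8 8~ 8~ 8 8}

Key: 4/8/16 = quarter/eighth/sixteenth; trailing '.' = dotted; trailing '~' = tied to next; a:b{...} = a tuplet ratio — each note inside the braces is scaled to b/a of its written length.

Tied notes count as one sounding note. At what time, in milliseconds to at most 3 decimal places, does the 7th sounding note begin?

note 7 onset = 5b = 4687.5ms

1. 0.0ms @ 0 + 937.5ms (1)
2. 937.5ms @ 1 + 937.5ms (1)
3. 1875.0ms @ 2 + 703.125ms (3/4)
4. 2578.125ms @ 11/4 + 234.375ms (1/4)
5. 2812.5ms @ 3 + 937.5ms (1)
6. 3750.0ms @ 4 + 937.5ms (1)
7. 4687.5ms @ 5 + 937.5ms (1)
8. 5625.0ms @ 6 + 375.0ms (2/5)
9. 6000.0ms @ 32/5 + 1125.0ms (6/5)
10. 7125.0ms @ 38/5 + 375.0ms (2/5)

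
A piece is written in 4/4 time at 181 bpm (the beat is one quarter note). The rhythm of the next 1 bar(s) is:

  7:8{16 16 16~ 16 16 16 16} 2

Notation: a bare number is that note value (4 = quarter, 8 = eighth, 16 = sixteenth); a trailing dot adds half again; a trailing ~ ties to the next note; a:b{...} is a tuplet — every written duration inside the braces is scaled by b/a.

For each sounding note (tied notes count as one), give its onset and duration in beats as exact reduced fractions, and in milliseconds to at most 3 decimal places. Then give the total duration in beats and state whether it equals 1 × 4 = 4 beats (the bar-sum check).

1) 0.0ms=0b +94.712ms=2/7b
2) 94.712ms=2/7b +94.712ms=2/7b
3) 189.424ms=4/7b +189.424ms=4/7b
4) 378.848ms=8/7b +94.712ms=2/7b
5) 473.56ms=10/7b +94.712ms=2/7b
6) 568.272ms=12/7b +94.712ms=2/7b
7) 662.983ms=2b +662.983ms=2b
Σ=4b of 4 (181bpm 4/4) — PASS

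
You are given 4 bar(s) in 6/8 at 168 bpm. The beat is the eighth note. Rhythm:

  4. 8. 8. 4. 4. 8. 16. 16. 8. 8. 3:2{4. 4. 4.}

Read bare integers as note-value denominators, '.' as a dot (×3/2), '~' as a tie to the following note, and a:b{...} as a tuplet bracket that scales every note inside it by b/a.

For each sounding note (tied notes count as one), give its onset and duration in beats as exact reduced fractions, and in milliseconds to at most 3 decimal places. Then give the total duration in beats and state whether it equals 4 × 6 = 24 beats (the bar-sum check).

1) 0.0ms=0b +1071.429ms=3b
2) 1071.429ms=3b +535.714ms=3/2b
3) 1607.143ms=9/2b +535.714ms=3/2b
4) 2142.857ms=6b +1071.429ms=3b
5) 3214.286ms=9b +1071.429ms=3b
6) 4285.714ms=12b +535.714ms=3/2b
7) 4821.429ms=27/2b +267.857ms=3/4b
8) 5089.286ms=57/4b +267.857ms=3/4b
9) 5357.143ms=15b +535.714ms=3/2b
10) 5892.857ms=33/2b +535.714ms=3/2b
11) 6428.571ms=18b +714.286ms=2b
12) 7142.857ms=20b +714.286ms=2b
13) 7857.143ms=22b +714.286ms=2b
Σ=24b of 24 (168bpm 6/8) — PASS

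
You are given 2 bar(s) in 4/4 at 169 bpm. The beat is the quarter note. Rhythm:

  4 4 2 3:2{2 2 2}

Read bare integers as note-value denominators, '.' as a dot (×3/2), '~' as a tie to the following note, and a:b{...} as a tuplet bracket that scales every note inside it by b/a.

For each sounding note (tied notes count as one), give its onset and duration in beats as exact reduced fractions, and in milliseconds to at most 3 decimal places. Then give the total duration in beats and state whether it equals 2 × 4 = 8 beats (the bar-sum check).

1) 0.0ms=0b +355.03ms=1b
2) 355.03ms=1b +355.03ms=1b
3) 710.059ms=2b +710.059ms=2b
4) 1420.118ms=4b +473.373ms=4/3b
5) 1893.491ms=16/3b +473.373ms=4/3b
6) 2366.864ms=20/3b +473.373ms=4/3b
Σ=8b of 8 (169bpm 4/4) — PASS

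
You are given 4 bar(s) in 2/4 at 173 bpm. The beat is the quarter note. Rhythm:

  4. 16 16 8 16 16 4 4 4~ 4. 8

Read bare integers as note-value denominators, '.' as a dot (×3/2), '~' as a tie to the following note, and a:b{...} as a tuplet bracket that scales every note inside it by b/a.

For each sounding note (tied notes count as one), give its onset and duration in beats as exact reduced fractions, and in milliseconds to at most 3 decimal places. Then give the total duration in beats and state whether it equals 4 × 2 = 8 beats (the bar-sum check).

1) 0.0ms=0b +520.231ms=3/2b
2) 520.231ms=3/2b +86.705ms=1/4b
3) 606.936ms=7/4b +86.705ms=1/4b
4) 693.642ms=2b +173.41ms=1/2b
5) 867.052ms=5/2b +86.705ms=1/4b
6) 953.757ms=11/4b +86.705ms=1/4b
7) 1040.462ms=3b +346.821ms=1b
8) 1387.283ms=4b +346.821ms=1b
9) 1734.104ms=5b +867.052ms=5/2b
10) 2601.156ms=15/2b +173.41ms=1/2b
Σ=8b of 8 (173bpm 2/4) — PASS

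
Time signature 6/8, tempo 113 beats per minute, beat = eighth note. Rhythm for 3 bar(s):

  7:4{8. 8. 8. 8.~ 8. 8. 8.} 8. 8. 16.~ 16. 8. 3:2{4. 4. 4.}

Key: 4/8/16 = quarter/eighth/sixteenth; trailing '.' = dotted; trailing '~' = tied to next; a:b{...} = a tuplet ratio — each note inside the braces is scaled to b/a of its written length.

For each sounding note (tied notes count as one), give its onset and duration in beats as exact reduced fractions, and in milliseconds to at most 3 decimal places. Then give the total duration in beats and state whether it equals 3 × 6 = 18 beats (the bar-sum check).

1) 0.0ms=0b +455.12ms=6/7b
2) 455.12ms=6/7b +455.12ms=6/7b
3) 910.24ms=12/7b +455.12ms=6/7b
4) 1365.36ms=18/7b +910.24ms=12/7b
5) 2275.601ms=30/7b +455.12ms=6/7b
6) 2730.721ms=36/7b +455.12ms=6/7b
7) 3185.841ms=6b +796.46ms=3/2b
8) 3982.301ms=15/2b +796.46ms=3/2b
9) 4778.761ms=9b +796.46ms=3/2b
10) 5575.221ms=21/2b +796.46ms=3/2b
11) 6371.681ms=12b +1061.947ms=2b
12) 7433.628ms=14b +1061.947ms=2b
13) 8495.575ms=16b +1061.947ms=2b
Σ=18b of 18 (113bpm 6/8) — PASS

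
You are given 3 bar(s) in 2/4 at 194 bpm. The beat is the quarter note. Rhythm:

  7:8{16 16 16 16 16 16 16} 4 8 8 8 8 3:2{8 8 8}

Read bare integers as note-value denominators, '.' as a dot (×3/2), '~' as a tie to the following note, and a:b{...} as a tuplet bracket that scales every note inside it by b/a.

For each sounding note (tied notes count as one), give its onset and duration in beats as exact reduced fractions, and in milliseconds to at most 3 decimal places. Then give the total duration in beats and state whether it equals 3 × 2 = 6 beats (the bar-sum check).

1) 0.0ms=0b +88.365ms=2/7b
2) 88.365ms=2/7b +88.365ms=2/7b
3) 176.73ms=4/7b +88.365ms=2/7b
4) 265.096ms=6/7b +88.365ms=2/7b
5) 353.461ms=8/7b +88.365ms=2/7b
6) 441.826ms=10/7b +88.365ms=2/7b
7) 530.191ms=12/7b +88.365ms=2/7b
8) 618.557ms=2b +309.278ms=1b
9) 927.835ms=3b +154.639ms=1/2b
10) 1082.474ms=7/2b +154.639ms=1/2b
11) 1237.113ms=4b +154.639ms=1/2b
12) 1391.753ms=9/2b +154.639ms=1/2b
13) 1546.392ms=5b +103.093ms=1/3b
14) 1649.485ms=16/3b +103.093ms=1/3b
15) 1752.577ms=17/3b +103.093ms=1/3b
Σ=6b of 6 (194bpm 2/4) — PASS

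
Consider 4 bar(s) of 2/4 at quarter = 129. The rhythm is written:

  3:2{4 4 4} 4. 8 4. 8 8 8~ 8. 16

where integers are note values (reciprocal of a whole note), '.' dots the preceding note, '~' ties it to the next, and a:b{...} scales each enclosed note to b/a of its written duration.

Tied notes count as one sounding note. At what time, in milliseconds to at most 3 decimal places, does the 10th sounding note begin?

1. 0.0ms @ 0 + 310.078ms (2/3)
2. 310.078ms @ 2/3 + 310.078ms (2/3)
3. 620.155ms @ 4/3 + 310.078ms (2/3)
4. 930.233ms @ 2 + 697.674ms (3/2)
5. 1627.907ms @ 7/2 + 232.558ms (1/2)
6. 1860.465ms @ 4 + 697.674ms (3/2)
7. 2558.14ms @ 11/2 + 232.558ms (1/2)
8. 2790.698ms @ 6 + 232.558ms (1/2)
9. 3023.256ms @ 13/2 + 581.395ms (5/4)
10. 3604.651ms @ 31/4 + 116.279ms (1/4)

note 10 onset = 31/4b = 3604.651ms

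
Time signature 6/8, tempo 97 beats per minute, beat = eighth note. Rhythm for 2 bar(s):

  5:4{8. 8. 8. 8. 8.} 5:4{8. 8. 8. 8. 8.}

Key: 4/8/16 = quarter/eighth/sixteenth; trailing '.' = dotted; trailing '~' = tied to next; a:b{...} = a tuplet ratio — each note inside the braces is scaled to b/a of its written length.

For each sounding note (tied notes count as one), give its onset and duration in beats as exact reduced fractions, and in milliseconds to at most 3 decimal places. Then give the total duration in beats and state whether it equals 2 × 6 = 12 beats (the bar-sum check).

1) 0.0ms=0b +742.268ms=6/5b
2) 742.268ms=6/5b +742.268ms=6/5b
3) 1484.536ms=12/5b +742.268ms=6/5b
4) 2226.804ms=18/5b +742.268ms=6/5b
5) 2969.072ms=24/5b +742.268ms=6/5b
6) 3711.34ms=6b +742.268ms=6/5b
7) 4453.608ms=36/5b +742.268ms=6/5b
8) 5195.876ms=42/5b +742.268ms=6/5b
9) 5938.144ms=48/5b +742.268ms=6/5b
10) 6680.412ms=54/5b +742.268ms=6/5b
Σ=12b of 12 (97bpm 6/8) — PASS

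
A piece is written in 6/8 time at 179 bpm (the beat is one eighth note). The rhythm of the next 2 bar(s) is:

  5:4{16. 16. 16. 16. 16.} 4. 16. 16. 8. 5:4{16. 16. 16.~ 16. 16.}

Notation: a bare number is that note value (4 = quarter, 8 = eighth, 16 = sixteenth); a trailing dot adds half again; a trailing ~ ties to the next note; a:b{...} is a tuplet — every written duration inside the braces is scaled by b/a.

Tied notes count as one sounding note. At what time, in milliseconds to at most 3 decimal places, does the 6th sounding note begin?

note 6 onset = 3b = 1005.587ms

1. 0.0ms @ 0 + 201.117ms (3/5)
2. 201.117ms @ 3/5 + 201.117ms (3/5)
3. 402.235ms @ 6/5 + 201.117ms (3/5)
4. 603.352ms @ 9/5 + 201.117ms (3/5)
5. 804.469ms @ 12/5 + 201.117ms (3/5)
6. 1005.587ms @ 3 + 1005.587ms (3)
7. 2011.173ms @ 6 + 251.397ms (3/4)
8. 2262.57ms @ 27/4 + 251.397ms (3/4)
9. 2513.966ms @ 15/2 + 502.793ms (3/2)
10. 3016.76ms @ 9 + 201.117ms (3/5)
11. 3217.877ms @ 48/5 + 201.117ms (3/5)
12. 3418.994ms @ 51/5 + 402.235ms (6/5)
13. 3821.229ms @ 57/5 + 201.117ms (3/5)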